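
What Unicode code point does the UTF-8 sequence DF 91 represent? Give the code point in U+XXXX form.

Leading byte 0xDF = 11011111 matches 110xxxxx → 2-byte sequence.
Byte 1: 0xDF = 11011111, payload 11111 (5 bits).
Byte 2: 0x91 = 10010001 (10xxxxxx ✓), payload 010001.
Concatenate: 11111010001 = 0x7D1 (11 bits → U+07D1).

U+07D1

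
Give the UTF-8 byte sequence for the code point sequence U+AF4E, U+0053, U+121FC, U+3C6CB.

EA BD 8E 53 F0 92 87 BC F0 BC 9B 8B

U+AF4E: 3-byte form → EA BD 8E.
U+0053: 1-byte form → 53.
U+121FC: 4-byte form → F0 92 87 BC.
U+3C6CB: 4-byte form → F0 BC 9B 8B.
Concatenated (12 bytes): EA BD 8E 53 F0 92 87 BC F0 BC 9B 8B.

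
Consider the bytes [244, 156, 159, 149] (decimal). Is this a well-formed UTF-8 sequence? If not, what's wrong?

Leading byte 0xF4 = 11110100 → 4-byte form.
Payload = 0x11C7D5, which exceeds U+10FFFF, the maximum Unicode code point. (Leading bytes F5–FF, or F4 followed by ≥ 0x90, are invalid.)

invalid (encodes a value above U+10FFFF)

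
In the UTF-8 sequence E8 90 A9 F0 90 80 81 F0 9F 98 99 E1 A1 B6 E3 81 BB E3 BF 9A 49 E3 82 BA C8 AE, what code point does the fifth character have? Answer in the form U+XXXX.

U+307B

Offset 0: leading byte 0xE8 = 11101000 → 3-byte char #1 = E8 90 A9.
Offset 3: leading byte 0xF0 = 11110000 → 4-byte char #2 = F0 90 80 81.
Offset 7: leading byte 0xF0 = 11110000 → 4-byte char #3 = F0 9F 98 99.
Offset 11: leading byte 0xE1 = 11100001 → 3-byte char #4 = E1 A1 B6.
Offset 14: leading byte 0xE3 = 11100011 → 3-byte char #5 = E3 81 BB.
Leading byte 0xE3 = 11100011 matches 1110xxxx → 3-byte sequence.
Byte 1: 0xE3 = 11100011, payload 0011 (4 bits).
Byte 2: 0x81 = 10000001 (10xxxxxx ✓), payload 000001.
Byte 3: 0xBB = 10111011 (10xxxxxx ✓), payload 111011.
Concatenate: 0011000001111011 = 0x307B (16 bits → U+307B).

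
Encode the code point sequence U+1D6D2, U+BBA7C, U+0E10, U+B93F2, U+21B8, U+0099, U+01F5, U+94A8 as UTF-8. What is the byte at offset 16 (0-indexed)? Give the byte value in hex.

U+1D6D2 → 4-byte form F0 9D 9B 92 at offsets 0–3.
U+BBA7C → 4-byte form F2 BB A9 BC at offsets 4–7.
U+0E10 → 3-byte form E0 B8 90 at offsets 8–10.
U+B93F2 → 4-byte form F2 B9 8F B2 at offsets 11–14.
U+21B8 → 3-byte form E2 86 B8 at offsets 15–17.
Offset 16 falls in char 5's range; it's byte 2 of E2 86 B8 = 0x86.

0x86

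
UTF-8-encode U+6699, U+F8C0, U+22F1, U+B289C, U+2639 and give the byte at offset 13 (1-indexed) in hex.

1-indexed offset 13 is 0-indexed offset 12.
U+6699 → 3-byte form E6 9A 99 at offsets 0–2.
U+F8C0 → 3-byte form EF A3 80 at offsets 3–5.
U+22F1 → 3-byte form E2 8B B1 at offsets 6–8.
U+B289C → 4-byte form F2 B2 A2 9C at offsets 9–12.
Offset 12 falls in char 4's range; it's byte 4 of F2 B2 A2 9C = 0x9C.

0x9C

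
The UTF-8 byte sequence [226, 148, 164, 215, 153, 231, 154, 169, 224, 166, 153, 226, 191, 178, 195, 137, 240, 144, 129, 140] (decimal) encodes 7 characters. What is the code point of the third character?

U+76A9

Offset 0: leading byte 0xE2 = 11100010 → 3-byte char #1 = E2 94 A4.
Offset 3: leading byte 0xD7 = 11010111 → 2-byte char #2 = D7 99.
Offset 5: leading byte 0xE7 = 11100111 → 3-byte char #3 = E7 9A A9.
Leading byte 0xE7 = 11100111 matches 1110xxxx → 3-byte sequence.
Byte 1: 0xE7 = 11100111, payload 0111 (4 bits).
Byte 2: 0x9A = 10011010 (10xxxxxx ✓), payload 011010.
Byte 3: 0xA9 = 10101001 (10xxxxxx ✓), payload 101001.
Concatenate: 0111011010101001 = 0x76A9 (16 bits → U+76A9).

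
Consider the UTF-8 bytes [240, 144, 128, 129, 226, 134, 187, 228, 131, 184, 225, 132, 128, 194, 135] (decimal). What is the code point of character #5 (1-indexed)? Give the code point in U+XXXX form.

Offset 0: leading byte 0xF0 = 11110000 → 4-byte char #1 = F0 90 80 81.
Offset 4: leading byte 0xE2 = 11100010 → 3-byte char #2 = E2 86 BB.
Offset 7: leading byte 0xE4 = 11100100 → 3-byte char #3 = E4 83 B8.
Offset 10: leading byte 0xE1 = 11100001 → 3-byte char #4 = E1 84 80.
Offset 13: leading byte 0xC2 = 11000010 → 2-byte char #5 = C2 87.
Leading byte 0xC2 = 11000010 matches 110xxxxx → 2-byte sequence.
Byte 1: 0xC2 = 11000010, payload 00010 (5 bits).
Byte 2: 0x87 = 10000111 (10xxxxxx ✓), payload 000111.
Concatenate: 00010000111 = 0x87 (11 bits → U+0087).

U+0087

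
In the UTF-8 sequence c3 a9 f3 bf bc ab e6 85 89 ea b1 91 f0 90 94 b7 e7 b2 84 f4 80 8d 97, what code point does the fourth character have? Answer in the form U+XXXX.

U+AC51

Offset 0: leading byte 0xC3 = 11000011 → 2-byte char #1 = C3 A9.
Offset 2: leading byte 0xF3 = 11110011 → 4-byte char #2 = F3 BF BC AB.
Offset 6: leading byte 0xE6 = 11100110 → 3-byte char #3 = E6 85 89.
Offset 9: leading byte 0xEA = 11101010 → 3-byte char #4 = EA B1 91.
Leading byte 0xEA = 11101010 matches 1110xxxx → 3-byte sequence.
Byte 1: 0xEA = 11101010, payload 1010 (4 bits).
Byte 2: 0xB1 = 10110001 (10xxxxxx ✓), payload 110001.
Byte 3: 0x91 = 10010001 (10xxxxxx ✓), payload 010001.
Concatenate: 1010110001010001 = 0xAC51 (16 bits → U+AC51).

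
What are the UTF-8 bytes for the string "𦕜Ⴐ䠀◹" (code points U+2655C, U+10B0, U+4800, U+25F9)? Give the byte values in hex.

U+2655C: 4-byte form → F0 A6 95 9C.
U+10B0: 3-byte form → E1 82 B0.
U+4800: 3-byte form → E4 A0 80.
U+25F9: 3-byte form → E2 97 B9.
Concatenated (13 bytes): F0 A6 95 9C E1 82 B0 E4 A0 80 E2 97 B9.

F0 A6 95 9C E1 82 B0 E4 A0 80 E2 97 B9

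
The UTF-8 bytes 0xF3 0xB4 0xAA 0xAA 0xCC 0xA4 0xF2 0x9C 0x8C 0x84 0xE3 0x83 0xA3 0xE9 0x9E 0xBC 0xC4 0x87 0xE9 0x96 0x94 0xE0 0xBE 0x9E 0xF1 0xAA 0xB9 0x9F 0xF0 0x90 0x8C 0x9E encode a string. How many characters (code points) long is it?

10

Byte at offset 0: 0xF3 = 11110011 → 4-byte char (#1). Advance 4.
Byte at offset 4: 0xCC = 11001100 → 2-byte char (#2). Advance 2.
Byte at offset 6: 0xF2 = 11110010 → 4-byte char (#3). Advance 4.
Byte at offset 10: 0xE3 = 11100011 → 3-byte char (#4). Advance 3.
Byte at offset 13: 0xE9 = 11101001 → 3-byte char (#5). Advance 3.
Byte at offset 16: 0xC4 = 11000100 → 2-byte char (#6). Advance 2.
Byte at offset 18: 0xE9 = 11101001 → 3-byte char (#7). Advance 3.
Byte at offset 21: 0xE0 = 11100000 → 3-byte char (#8). Advance 3.
Byte at offset 24: 0xF1 = 11110001 → 4-byte char (#9). Advance 4.
Byte at offset 28: 0xF0 = 11110000 → 4-byte char (#10). Advance 4.
Reached end at offset 32 after 10 code points.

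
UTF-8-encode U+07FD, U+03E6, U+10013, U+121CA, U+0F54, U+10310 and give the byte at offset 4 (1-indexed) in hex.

1-indexed offset 4 is 0-indexed offset 3.
U+07FD → 2-byte form DF BD at offsets 0–1.
U+03E6 → 2-byte form CF A6 at offsets 2–3.
Offset 3 falls in char 2's range; it's byte 2 of CF A6 = 0xA6.

0xA6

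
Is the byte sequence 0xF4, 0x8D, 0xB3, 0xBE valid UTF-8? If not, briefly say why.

valid

Leading byte 0xF4 = 11110100 → 4-byte form.
Continuation bytes 0x8D=10001101, 0xB3=10110011, 0xBE=10111110 all match 10xxxxxx.
Decoded value 0x10DCFE is ≥ 0x10000 (shortest form) and not a surrogate.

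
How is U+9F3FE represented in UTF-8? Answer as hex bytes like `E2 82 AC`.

U+9F3FE = 0x9F3FE = 652286 decimal. In range U+10000–U+10FFFF → 4-byte form: 11110xxx 10xxxxxx 10xxxxxx 10xxxxxx.
Binary (21 bits): 010011111001111111110.
Split 3+6+6+6: 010 | 011111 | 001111 | 111110.
Byte 1: 11110010 = 0xF2.
Byte 2: 10011111 = 0x9F.
Byte 3: 10001111 = 0x8F.
Byte 4: 10111110 = 0xBE.

F2 9F 8F BE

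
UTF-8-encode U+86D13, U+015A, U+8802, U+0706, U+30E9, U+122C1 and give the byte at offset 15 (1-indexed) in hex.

0xF0

1-indexed offset 15 is 0-indexed offset 14.
U+86D13 → 4-byte form F2 86 B4 93 at offsets 0–3.
U+015A → 2-byte form C5 9A at offsets 4–5.
U+8802 → 3-byte form E8 A0 82 at offsets 6–8.
U+0706 → 2-byte form DC 86 at offsets 9–10.
U+30E9 → 3-byte form E3 83 A9 at offsets 11–13.
U+122C1 → 4-byte form F0 92 8B 81 at offsets 14–17.
Offset 14 falls in char 6's range; it's byte 1 of F0 92 8B 81 = 0xF0.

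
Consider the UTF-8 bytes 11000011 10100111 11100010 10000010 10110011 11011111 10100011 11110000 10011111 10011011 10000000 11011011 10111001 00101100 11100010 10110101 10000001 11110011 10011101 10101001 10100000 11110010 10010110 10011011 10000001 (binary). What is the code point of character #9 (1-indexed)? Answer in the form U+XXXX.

Offset 0: leading byte 0xC3 = 11000011 → 2-byte char #1 = C3 A7.
Offset 2: leading byte 0xE2 = 11100010 → 3-byte char #2 = E2 82 B3.
Offset 5: leading byte 0xDF = 11011111 → 2-byte char #3 = DF A3.
Offset 7: leading byte 0xF0 = 11110000 → 4-byte char #4 = F0 9F 9B 80.
Offset 11: leading byte 0xDB = 11011011 → 2-byte char #5 = DB B9.
Offset 13: leading byte 0x2C = 00101100 → 1-byte char #6 = 2C.
Offset 14: leading byte 0xE2 = 11100010 → 3-byte char #7 = E2 B5 81.
Offset 17: leading byte 0xF3 = 11110011 → 4-byte char #8 = F3 9D A9 A0.
Offset 21: leading byte 0xF2 = 11110010 → 4-byte char #9 = F2 96 9B 81.
Leading byte 0xF2 = 11110010 matches 11110xxx → 4-byte sequence.
Byte 1: 0xF2 = 11110010, payload 010 (3 bits).
Byte 2: 0x96 = 10010110 (10xxxxxx ✓), payload 010110.
Byte 3: 0x9B = 10011011 (10xxxxxx ✓), payload 011011.
Byte 4: 0x81 = 10000001 (10xxxxxx ✓), payload 000001.
Concatenate: 010010110011011000001 = 0x966C1 (21 bits → U+966C1).

U+966C1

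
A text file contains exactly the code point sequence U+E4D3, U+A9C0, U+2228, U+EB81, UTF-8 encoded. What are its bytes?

U+E4D3: 3-byte form → EE 93 93.
U+A9C0: 3-byte form → EA A7 80.
U+2228: 3-byte form → E2 88 A8.
U+EB81: 3-byte form → EE AE 81.
Concatenated (12 bytes): EE 93 93 EA A7 80 E2 88 A8 EE AE 81.

EE 93 93 EA A7 80 E2 88 A8 EE AE 81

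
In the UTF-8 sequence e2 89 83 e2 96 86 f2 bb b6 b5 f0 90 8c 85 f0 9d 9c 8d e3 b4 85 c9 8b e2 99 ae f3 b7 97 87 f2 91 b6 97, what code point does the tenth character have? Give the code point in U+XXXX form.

Offset 0: leading byte 0xE2 = 11100010 → 3-byte char #1 = E2 89 83.
Offset 3: leading byte 0xE2 = 11100010 → 3-byte char #2 = E2 96 86.
Offset 6: leading byte 0xF2 = 11110010 → 4-byte char #3 = F2 BB B6 B5.
Offset 10: leading byte 0xF0 = 11110000 → 4-byte char #4 = F0 90 8C 85.
Offset 14: leading byte 0xF0 = 11110000 → 4-byte char #5 = F0 9D 9C 8D.
Offset 18: leading byte 0xE3 = 11100011 → 3-byte char #6 = E3 B4 85.
Offset 21: leading byte 0xC9 = 11001001 → 2-byte char #7 = C9 8B.
Offset 23: leading byte 0xE2 = 11100010 → 3-byte char #8 = E2 99 AE.
Offset 26: leading byte 0xF3 = 11110011 → 4-byte char #9 = F3 B7 97 87.
Offset 30: leading byte 0xF2 = 11110010 → 4-byte char #10 = F2 91 B6 97.
Leading byte 0xF2 = 11110010 matches 11110xxx → 4-byte sequence.
Byte 1: 0xF2 = 11110010, payload 010 (3 bits).
Byte 2: 0x91 = 10010001 (10xxxxxx ✓), payload 010001.
Byte 3: 0xB6 = 10110110 (10xxxxxx ✓), payload 110110.
Byte 4: 0x97 = 10010111 (10xxxxxx ✓), payload 010111.
Concatenate: 010010001110110010111 = 0x91D97 (21 bits → U+91D97).

U+91D97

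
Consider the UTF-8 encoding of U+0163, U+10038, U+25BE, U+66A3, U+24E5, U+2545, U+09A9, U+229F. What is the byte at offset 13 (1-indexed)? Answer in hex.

1-indexed offset 13 is 0-indexed offset 12.
U+0163 → 2-byte form C5 A3 at offsets 0–1.
U+10038 → 4-byte form F0 90 80 B8 at offsets 2–5.
U+25BE → 3-byte form E2 96 BE at offsets 6–8.
U+66A3 → 3-byte form E6 9A A3 at offsets 9–11.
U+24E5 → 3-byte form E2 93 A5 at offsets 12–14.
Offset 12 falls in char 5's range; it's byte 1 of E2 93 A5 = 0xE2.

0xE2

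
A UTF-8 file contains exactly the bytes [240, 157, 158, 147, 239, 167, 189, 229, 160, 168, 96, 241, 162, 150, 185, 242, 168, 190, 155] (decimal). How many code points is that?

6

Byte at offset 0: 0xF0 = 11110000 → 4-byte char (#1). Advance 4.
Byte at offset 4: 0xEF = 11101111 → 3-byte char (#2). Advance 3.
Byte at offset 7: 0xE5 = 11100101 → 3-byte char (#3). Advance 3.
Byte at offset 10: 0x60 = 01100000 → 1-byte char (#4). Advance 1.
Byte at offset 11: 0xF1 = 11110001 → 4-byte char (#5). Advance 4.
Byte at offset 15: 0xF2 = 11110010 → 4-byte char (#6). Advance 4.
Reached end at offset 19 after 6 code points.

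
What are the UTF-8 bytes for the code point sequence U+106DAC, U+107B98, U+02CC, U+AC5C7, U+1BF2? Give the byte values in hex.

U+106DAC: 4-byte form → F4 86 B6 AC.
U+107B98: 4-byte form → F4 87 AE 98.
U+02CC: 2-byte form → CB 8C.
U+AC5C7: 4-byte form → F2 AC 97 87.
U+1BF2: 3-byte form → E1 AF B2.
Concatenated (17 bytes): F4 86 B6 AC F4 87 AE 98 CB 8C F2 AC 97 87 E1 AF B2.

F4 86 B6 AC F4 87 AE 98 CB 8C F2 AC 97 87 E1 AF B2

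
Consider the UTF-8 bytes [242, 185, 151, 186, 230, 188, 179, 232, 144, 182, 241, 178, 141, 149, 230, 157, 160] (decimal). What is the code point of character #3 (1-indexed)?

U+8436

Offset 0: leading byte 0xF2 = 11110010 → 4-byte char #1 = F2 B9 97 BA.
Offset 4: leading byte 0xE6 = 11100110 → 3-byte char #2 = E6 BC B3.
Offset 7: leading byte 0xE8 = 11101000 → 3-byte char #3 = E8 90 B6.
Leading byte 0xE8 = 11101000 matches 1110xxxx → 3-byte sequence.
Byte 1: 0xE8 = 11101000, payload 1000 (4 bits).
Byte 2: 0x90 = 10010000 (10xxxxxx ✓), payload 010000.
Byte 3: 0xB6 = 10110110 (10xxxxxx ✓), payload 110110.
Concatenate: 1000010000110110 = 0x8436 (16 bits → U+8436).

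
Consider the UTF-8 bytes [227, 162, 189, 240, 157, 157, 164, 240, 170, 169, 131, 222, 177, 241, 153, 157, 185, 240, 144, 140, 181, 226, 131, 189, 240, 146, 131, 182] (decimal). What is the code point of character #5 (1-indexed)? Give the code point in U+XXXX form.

Offset 0: leading byte 0xE3 = 11100011 → 3-byte char #1 = E3 A2 BD.
Offset 3: leading byte 0xF0 = 11110000 → 4-byte char #2 = F0 9D 9D A4.
Offset 7: leading byte 0xF0 = 11110000 → 4-byte char #3 = F0 AA A9 83.
Offset 11: leading byte 0xDE = 11011110 → 2-byte char #4 = DE B1.
Offset 13: leading byte 0xF1 = 11110001 → 4-byte char #5 = F1 99 9D B9.
Leading byte 0xF1 = 11110001 matches 11110xxx → 4-byte sequence.
Byte 1: 0xF1 = 11110001, payload 001 (3 bits).
Byte 2: 0x99 = 10011001 (10xxxxxx ✓), payload 011001.
Byte 3: 0x9D = 10011101 (10xxxxxx ✓), payload 011101.
Byte 4: 0xB9 = 10111001 (10xxxxxx ✓), payload 111001.
Concatenate: 001011001011101111001 = 0x59779 (21 bits → U+59779).

U+59779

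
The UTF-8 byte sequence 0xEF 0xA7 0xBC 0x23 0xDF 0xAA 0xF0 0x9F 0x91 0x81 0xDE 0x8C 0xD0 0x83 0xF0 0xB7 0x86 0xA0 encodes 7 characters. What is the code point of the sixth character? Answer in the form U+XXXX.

U+0403

Offset 0: leading byte 0xEF = 11101111 → 3-byte char #1 = EF A7 BC.
Offset 3: leading byte 0x23 = 00100011 → 1-byte char #2 = 23.
Offset 4: leading byte 0xDF = 11011111 → 2-byte char #3 = DF AA.
Offset 6: leading byte 0xF0 = 11110000 → 4-byte char #4 = F0 9F 91 81.
Offset 10: leading byte 0xDE = 11011110 → 2-byte char #5 = DE 8C.
Offset 12: leading byte 0xD0 = 11010000 → 2-byte char #6 = D0 83.
Leading byte 0xD0 = 11010000 matches 110xxxxx → 2-byte sequence.
Byte 1: 0xD0 = 11010000, payload 10000 (5 bits).
Byte 2: 0x83 = 10000011 (10xxxxxx ✓), payload 000011.
Concatenate: 10000000011 = 0x403 (11 bits → U+0403).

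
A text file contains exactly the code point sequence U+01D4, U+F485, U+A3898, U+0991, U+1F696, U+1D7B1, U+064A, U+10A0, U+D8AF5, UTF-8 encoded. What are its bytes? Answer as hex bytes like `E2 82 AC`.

U+01D4: 2-byte form → C7 94.
U+F485: 3-byte form → EF 92 85.
U+A3898: 4-byte form → F2 A3 A2 98.
U+0991: 3-byte form → E0 A6 91.
U+1F696: 4-byte form → F0 9F 9A 96.
U+1D7B1: 4-byte form → F0 9D 9E B1.
U+064A: 2-byte form → D9 8A.
U+10A0: 3-byte form → E1 82 A0.
U+D8AF5: 4-byte form → F3 98 AB B5.
Concatenated (29 bytes): C7 94 EF 92 85 F2 A3 A2 98 E0 A6 91 F0 9F 9A 96 F0 9D 9E B1 D9 8A E1 82 A0 F3 98 AB B5.

C7 94 EF 92 85 F2 A3 A2 98 E0 A6 91 F0 9F 9A 96 F0 9D 9E B1 D9 8A E1 82 A0 F3 98 AB B5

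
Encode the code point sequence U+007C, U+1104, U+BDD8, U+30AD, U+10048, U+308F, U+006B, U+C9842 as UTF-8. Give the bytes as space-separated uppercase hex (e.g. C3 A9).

7C E1 84 84 EB B7 98 E3 82 AD F0 90 81 88 E3 82 8F 6B F3 89 A1 82

U+007C: 1-byte form → 7C.
U+1104: 3-byte form → E1 84 84.
U+BDD8: 3-byte form → EB B7 98.
U+30AD: 3-byte form → E3 82 AD.
U+10048: 4-byte form → F0 90 81 88.
U+308F: 3-byte form → E3 82 8F.
U+006B: 1-byte form → 6B.
U+C9842: 4-byte form → F3 89 A1 82.
Concatenated (22 bytes): 7C E1 84 84 EB B7 98 E3 82 AD F0 90 81 88 E3 82 8F 6B F3 89 A1 82.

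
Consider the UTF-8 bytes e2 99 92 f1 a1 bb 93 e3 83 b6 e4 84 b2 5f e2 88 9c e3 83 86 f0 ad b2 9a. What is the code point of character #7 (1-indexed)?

Offset 0: leading byte 0xE2 = 11100010 → 3-byte char #1 = E2 99 92.
Offset 3: leading byte 0xF1 = 11110001 → 4-byte char #2 = F1 A1 BB 93.
Offset 7: leading byte 0xE3 = 11100011 → 3-byte char #3 = E3 83 B6.
Offset 10: leading byte 0xE4 = 11100100 → 3-byte char #4 = E4 84 B2.
Offset 13: leading byte 0x5F = 01011111 → 1-byte char #5 = 5F.
Offset 14: leading byte 0xE2 = 11100010 → 3-byte char #6 = E2 88 9C.
Offset 17: leading byte 0xE3 = 11100011 → 3-byte char #7 = E3 83 86.
Leading byte 0xE3 = 11100011 matches 1110xxxx → 3-byte sequence.
Byte 1: 0xE3 = 11100011, payload 0011 (4 bits).
Byte 2: 0x83 = 10000011 (10xxxxxx ✓), payload 000011.
Byte 3: 0x86 = 10000110 (10xxxxxx ✓), payload 000110.
Concatenate: 0011000011000110 = 0x30C6 (16 bits → U+30C6).

U+30C6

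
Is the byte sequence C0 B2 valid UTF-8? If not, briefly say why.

invalid (overlong encoding)

Leading byte 0xC0 = 11000000 → 2-byte form.
Continuation bytes all match 10xxxxxx. Payload decodes to 0x32.
But 0x32 < 0x80, the minimum for a 2-byte sequence — this is an overlong encoding.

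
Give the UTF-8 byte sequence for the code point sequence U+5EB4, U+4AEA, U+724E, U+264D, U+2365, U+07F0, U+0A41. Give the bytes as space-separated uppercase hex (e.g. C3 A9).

U+5EB4: 3-byte form → E5 BA B4.
U+4AEA: 3-byte form → E4 AB AA.
U+724E: 3-byte form → E7 89 8E.
U+264D: 3-byte form → E2 99 8D.
U+2365: 3-byte form → E2 8D A5.
U+07F0: 2-byte form → DF B0.
U+0A41: 3-byte form → E0 A9 81.
Concatenated (20 bytes): E5 BA B4 E4 AB AA E7 89 8E E2 99 8D E2 8D A5 DF B0 E0 A9 81.

E5 BA B4 E4 AB AA E7 89 8E E2 99 8D E2 8D A5 DF B0 E0 A9 81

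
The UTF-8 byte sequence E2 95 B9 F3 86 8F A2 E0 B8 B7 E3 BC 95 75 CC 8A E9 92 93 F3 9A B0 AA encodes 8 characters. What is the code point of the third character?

Offset 0: leading byte 0xE2 = 11100010 → 3-byte char #1 = E2 95 B9.
Offset 3: leading byte 0xF3 = 11110011 → 4-byte char #2 = F3 86 8F A2.
Offset 7: leading byte 0xE0 = 11100000 → 3-byte char #3 = E0 B8 B7.
Leading byte 0xE0 = 11100000 matches 1110xxxx → 3-byte sequence.
Byte 1: 0xE0 = 11100000, payload 0000 (4 bits).
Byte 2: 0xB8 = 10111000 (10xxxxxx ✓), payload 111000.
Byte 3: 0xB7 = 10110111 (10xxxxxx ✓), payload 110111.
Concatenate: 0000111000110111 = 0xE37 (16 bits → U+0E37).

U+0E37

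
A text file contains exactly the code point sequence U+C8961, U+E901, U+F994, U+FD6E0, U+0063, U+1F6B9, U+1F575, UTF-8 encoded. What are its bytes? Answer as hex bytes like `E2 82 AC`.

F3 88 A5 A1 EE A4 81 EF A6 94 F3 BD 9B A0 63 F0 9F 9A B9 F0 9F 95 B5

U+C8961: 4-byte form → F3 88 A5 A1.
U+E901: 3-byte form → EE A4 81.
U+F994: 3-byte form → EF A6 94.
U+FD6E0: 4-byte form → F3 BD 9B A0.
U+0063: 1-byte form → 63.
U+1F6B9: 4-byte form → F0 9F 9A B9.
U+1F575: 4-byte form → F0 9F 95 B5.
Concatenated (23 bytes): F3 88 A5 A1 EE A4 81 EF A6 94 F3 BD 9B A0 63 F0 9F 9A B9 F0 9F 95 B5.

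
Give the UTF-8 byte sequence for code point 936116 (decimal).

U+E48B4 = 0xE48B4 = 936116 decimal. In range U+10000–U+10FFFF → 4-byte form: 11110xxx 10xxxxxx 10xxxxxx 10xxxxxx.
Binary (21 bits): 011100100100010110100.
Split 3+6+6+6: 011 | 100100 | 100010 | 110100.
Byte 1: 11110011 = 0xF3.
Byte 2: 10100100 = 0xA4.
Byte 3: 10100010 = 0xA2.
Byte 4: 10110100 = 0xB4.

F3 A4 A2 B4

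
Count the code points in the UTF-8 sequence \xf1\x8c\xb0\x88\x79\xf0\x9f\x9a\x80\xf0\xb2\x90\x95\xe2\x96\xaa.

5

Byte at offset 0: 0xF1 = 11110001 → 4-byte char (#1). Advance 4.
Byte at offset 4: 0x79 = 01111001 → 1-byte char (#2). Advance 1.
Byte at offset 5: 0xF0 = 11110000 → 4-byte char (#3). Advance 4.
Byte at offset 9: 0xF0 = 11110000 → 4-byte char (#4). Advance 4.
Byte at offset 13: 0xE2 = 11100010 → 3-byte char (#5). Advance 3.
Reached end at offset 16 after 5 code points.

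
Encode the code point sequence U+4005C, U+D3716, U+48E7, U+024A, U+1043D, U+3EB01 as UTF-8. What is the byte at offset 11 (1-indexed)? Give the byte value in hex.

1-indexed offset 11 is 0-indexed offset 10.
U+4005C → 4-byte form F1 80 81 9C at offsets 0–3.
U+D3716 → 4-byte form F3 93 9C 96 at offsets 4–7.
U+48E7 → 3-byte form E4 A3 A7 at offsets 8–10.
Offset 10 falls in char 3's range; it's byte 3 of E4 A3 A7 = 0xA7.

0xA7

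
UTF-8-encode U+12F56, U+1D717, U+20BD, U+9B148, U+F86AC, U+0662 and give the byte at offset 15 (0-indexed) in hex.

0xF3

U+12F56 → 4-byte form F0 92 BD 96 at offsets 0–3.
U+1D717 → 4-byte form F0 9D 9C 97 at offsets 4–7.
U+20BD → 3-byte form E2 82 BD at offsets 8–10.
U+9B148 → 4-byte form F2 9B 85 88 at offsets 11–14.
U+F86AC → 4-byte form F3 B8 9A AC at offsets 15–18.
Offset 15 falls in char 5's range; it's byte 1 of F3 B8 9A AC = 0xF3.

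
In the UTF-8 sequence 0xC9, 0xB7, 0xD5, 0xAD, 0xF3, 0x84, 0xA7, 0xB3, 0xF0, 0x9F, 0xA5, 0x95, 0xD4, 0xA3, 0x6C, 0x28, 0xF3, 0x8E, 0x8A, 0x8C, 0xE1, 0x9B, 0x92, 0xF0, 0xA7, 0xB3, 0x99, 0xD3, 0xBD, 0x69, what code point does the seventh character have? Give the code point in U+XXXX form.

U+0028

Offset 0: leading byte 0xC9 = 11001001 → 2-byte char #1 = C9 B7.
Offset 2: leading byte 0xD5 = 11010101 → 2-byte char #2 = D5 AD.
Offset 4: leading byte 0xF3 = 11110011 → 4-byte char #3 = F3 84 A7 B3.
Offset 8: leading byte 0xF0 = 11110000 → 4-byte char #4 = F0 9F A5 95.
Offset 12: leading byte 0xD4 = 11010100 → 2-byte char #5 = D4 A3.
Offset 14: leading byte 0x6C = 01101100 → 1-byte char #6 = 6C.
Offset 15: leading byte 0x28 = 00101000 → 1-byte char #7 = 28.
Leading byte 0x28 = 00101000 matches 0xxxxxxx → 1-byte sequence.
Byte 1: 0x28 = 00101000, payload 0101000 (7 bits).
Concatenate: 0101000 = 0x28 (7 bits → U+0028).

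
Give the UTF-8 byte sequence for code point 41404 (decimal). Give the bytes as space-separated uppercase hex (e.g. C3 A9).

EA 86 BC

U+A1BC = 0xA1BC = 41404 decimal. In range U+0800–U+FFFF → 3-byte form: 1110xxxx 10xxxxxx 10xxxxxx.
Binary (16 bits): 1010000110111100.
Split 4+6+6: 1010 | 000110 | 111100.
Byte 1: 11101010 = 0xEA.
Byte 2: 10000110 = 0x86.
Byte 3: 10111100 = 0xBC.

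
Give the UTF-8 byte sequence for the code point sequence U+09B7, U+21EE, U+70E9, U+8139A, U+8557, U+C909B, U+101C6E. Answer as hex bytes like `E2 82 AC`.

U+09B7: 3-byte form → E0 A6 B7.
U+21EE: 3-byte form → E2 87 AE.
U+70E9: 3-byte form → E7 83 A9.
U+8139A: 4-byte form → F2 81 8E 9A.
U+8557: 3-byte form → E8 95 97.
U+C909B: 4-byte form → F3 89 82 9B.
U+101C6E: 4-byte form → F4 81 B1 AE.
Concatenated (24 bytes): E0 A6 B7 E2 87 AE E7 83 A9 F2 81 8E 9A E8 95 97 F3 89 82 9B F4 81 B1 AE.

E0 A6 B7 E2 87 AE E7 83 A9 F2 81 8E 9A E8 95 97 F3 89 82 9B F4 81 B1 AE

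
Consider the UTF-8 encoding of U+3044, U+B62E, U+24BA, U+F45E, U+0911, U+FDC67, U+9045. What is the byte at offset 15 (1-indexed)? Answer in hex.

0x91

1-indexed offset 15 is 0-indexed offset 14.
U+3044 → 3-byte form E3 81 84 at offsets 0–2.
U+B62E → 3-byte form EB 98 AE at offsets 3–5.
U+24BA → 3-byte form E2 92 BA at offsets 6–8.
U+F45E → 3-byte form EF 91 9E at offsets 9–11.
U+0911 → 3-byte form E0 A4 91 at offsets 12–14.
Offset 14 falls in char 5's range; it's byte 3 of E0 A4 91 = 0x91.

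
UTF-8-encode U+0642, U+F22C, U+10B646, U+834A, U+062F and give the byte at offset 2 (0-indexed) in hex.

0xEF

U+0642 → 2-byte form D9 82 at offsets 0–1.
U+F22C → 3-byte form EF 88 AC at offsets 2–4.
Offset 2 falls in char 2's range; it's byte 1 of EF 88 AC = 0xEF.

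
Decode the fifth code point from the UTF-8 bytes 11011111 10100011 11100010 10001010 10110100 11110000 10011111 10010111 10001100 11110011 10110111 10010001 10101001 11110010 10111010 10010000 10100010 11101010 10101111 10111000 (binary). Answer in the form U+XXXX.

U+BA422

Offset 0: leading byte 0xDF = 11011111 → 2-byte char #1 = DF A3.
Offset 2: leading byte 0xE2 = 11100010 → 3-byte char #2 = E2 8A B4.
Offset 5: leading byte 0xF0 = 11110000 → 4-byte char #3 = F0 9F 97 8C.
Offset 9: leading byte 0xF3 = 11110011 → 4-byte char #4 = F3 B7 91 A9.
Offset 13: leading byte 0xF2 = 11110010 → 4-byte char #5 = F2 BA 90 A2.
Leading byte 0xF2 = 11110010 matches 11110xxx → 4-byte sequence.
Byte 1: 0xF2 = 11110010, payload 010 (3 bits).
Byte 2: 0xBA = 10111010 (10xxxxxx ✓), payload 111010.
Byte 3: 0x90 = 10010000 (10xxxxxx ✓), payload 010000.
Byte 4: 0xA2 = 10100010 (10xxxxxx ✓), payload 100010.
Concatenate: 010111010010000100010 = 0xBA422 (21 bits → U+BA422).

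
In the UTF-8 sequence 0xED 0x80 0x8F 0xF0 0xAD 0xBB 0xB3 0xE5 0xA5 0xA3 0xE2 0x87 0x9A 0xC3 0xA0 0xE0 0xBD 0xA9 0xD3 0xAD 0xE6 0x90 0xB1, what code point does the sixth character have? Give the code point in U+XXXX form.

Offset 0: leading byte 0xED = 11101101 → 3-byte char #1 = ED 80 8F.
Offset 3: leading byte 0xF0 = 11110000 → 4-byte char #2 = F0 AD BB B3.
Offset 7: leading byte 0xE5 = 11100101 → 3-byte char #3 = E5 A5 A3.
Offset 10: leading byte 0xE2 = 11100010 → 3-byte char #4 = E2 87 9A.
Offset 13: leading byte 0xC3 = 11000011 → 2-byte char #5 = C3 A0.
Offset 15: leading byte 0xE0 = 11100000 → 3-byte char #6 = E0 BD A9.
Leading byte 0xE0 = 11100000 matches 1110xxxx → 3-byte sequence.
Byte 1: 0xE0 = 11100000, payload 0000 (4 bits).
Byte 2: 0xBD = 10111101 (10xxxxxx ✓), payload 111101.
Byte 3: 0xA9 = 10101001 (10xxxxxx ✓), payload 101001.
Concatenate: 0000111101101001 = 0xF69 (16 bits → U+0F69).

U+0F69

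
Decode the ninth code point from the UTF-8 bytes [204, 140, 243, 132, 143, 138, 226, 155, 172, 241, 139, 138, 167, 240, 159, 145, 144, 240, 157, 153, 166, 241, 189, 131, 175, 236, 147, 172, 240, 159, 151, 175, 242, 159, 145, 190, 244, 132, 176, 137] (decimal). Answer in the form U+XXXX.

Offset 0: leading byte 0xCC = 11001100 → 2-byte char #1 = CC 8C.
Offset 2: leading byte 0xF3 = 11110011 → 4-byte char #2 = F3 84 8F 8A.
Offset 6: leading byte 0xE2 = 11100010 → 3-byte char #3 = E2 9B AC.
Offset 9: leading byte 0xF1 = 11110001 → 4-byte char #4 = F1 8B 8A A7.
Offset 13: leading byte 0xF0 = 11110000 → 4-byte char #5 = F0 9F 91 90.
Offset 17: leading byte 0xF0 = 11110000 → 4-byte char #6 = F0 9D 99 A6.
Offset 21: leading byte 0xF1 = 11110001 → 4-byte char #7 = F1 BD 83 AF.
Offset 25: leading byte 0xEC = 11101100 → 3-byte char #8 = EC 93 AC.
Offset 28: leading byte 0xF0 = 11110000 → 4-byte char #9 = F0 9F 97 AF.
Leading byte 0xF0 = 11110000 matches 11110xxx → 4-byte sequence.
Byte 1: 0xF0 = 11110000, payload 000 (3 bits).
Byte 2: 0x9F = 10011111 (10xxxxxx ✓), payload 011111.
Byte 3: 0x97 = 10010111 (10xxxxxx ✓), payload 010111.
Byte 4: 0xAF = 10101111 (10xxxxxx ✓), payload 101111.
Concatenate: 000011111010111101111 = 0x1F5EF (21 bits → U+1F5EF).

U+1F5EF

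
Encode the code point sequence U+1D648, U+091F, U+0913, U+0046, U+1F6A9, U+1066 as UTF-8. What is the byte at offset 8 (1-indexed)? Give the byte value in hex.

0xE0

1-indexed offset 8 is 0-indexed offset 7.
U+1D648 → 4-byte form F0 9D 99 88 at offsets 0–3.
U+091F → 3-byte form E0 A4 9F at offsets 4–6.
U+0913 → 3-byte form E0 A4 93 at offsets 7–9.
Offset 7 falls in char 3's range; it's byte 1 of E0 A4 93 = 0xE0.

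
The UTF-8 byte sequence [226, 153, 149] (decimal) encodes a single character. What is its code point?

Leading byte 0xE2 = 11100010 matches 1110xxxx → 3-byte sequence.
Byte 1: 0xE2 = 11100010, payload 0010 (4 bits).
Byte 2: 0x99 = 10011001 (10xxxxxx ✓), payload 011001.
Byte 3: 0x95 = 10010101 (10xxxxxx ✓), payload 010101.
Concatenate: 0010011001010101 = 0x2655 (16 bits → U+2655).

U+2655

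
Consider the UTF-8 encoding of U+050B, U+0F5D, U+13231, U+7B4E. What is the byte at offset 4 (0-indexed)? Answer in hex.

U+050B → 2-byte form D4 8B at offsets 0–1.
U+0F5D → 3-byte form E0 BD 9D at offsets 2–4.
Offset 4 falls in char 2's range; it's byte 3 of E0 BD 9D = 0x9D.

0x9D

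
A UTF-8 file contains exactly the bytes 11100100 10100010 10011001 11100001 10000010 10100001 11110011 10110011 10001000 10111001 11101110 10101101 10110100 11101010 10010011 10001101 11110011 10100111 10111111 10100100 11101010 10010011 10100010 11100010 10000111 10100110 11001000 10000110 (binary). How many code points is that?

9

Byte at offset 0: 0xE4 = 11100100 → 3-byte char (#1). Advance 3.
Byte at offset 3: 0xE1 = 11100001 → 3-byte char (#2). Advance 3.
Byte at offset 6: 0xF3 = 11110011 → 4-byte char (#3). Advance 4.
Byte at offset 10: 0xEE = 11101110 → 3-byte char (#4). Advance 3.
Byte at offset 13: 0xEA = 11101010 → 3-byte char (#5). Advance 3.
Byte at offset 16: 0xF3 = 11110011 → 4-byte char (#6). Advance 4.
Byte at offset 20: 0xEA = 11101010 → 3-byte char (#7). Advance 3.
Byte at offset 23: 0xE2 = 11100010 → 3-byte char (#8). Advance 3.
Byte at offset 26: 0xC8 = 11001000 → 2-byte char (#9). Advance 2.
Reached end at offset 28 after 9 code points.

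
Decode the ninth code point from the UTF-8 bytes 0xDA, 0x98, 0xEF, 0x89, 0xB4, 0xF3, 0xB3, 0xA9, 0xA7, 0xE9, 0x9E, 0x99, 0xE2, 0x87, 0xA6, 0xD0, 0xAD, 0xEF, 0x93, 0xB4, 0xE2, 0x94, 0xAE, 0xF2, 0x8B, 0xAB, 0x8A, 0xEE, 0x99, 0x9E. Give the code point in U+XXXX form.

U+8BACA

Offset 0: leading byte 0xDA = 11011010 → 2-byte char #1 = DA 98.
Offset 2: leading byte 0xEF = 11101111 → 3-byte char #2 = EF 89 B4.
Offset 5: leading byte 0xF3 = 11110011 → 4-byte char #3 = F3 B3 A9 A7.
Offset 9: leading byte 0xE9 = 11101001 → 3-byte char #4 = E9 9E 99.
Offset 12: leading byte 0xE2 = 11100010 → 3-byte char #5 = E2 87 A6.
Offset 15: leading byte 0xD0 = 11010000 → 2-byte char #6 = D0 AD.
Offset 17: leading byte 0xEF = 11101111 → 3-byte char #7 = EF 93 B4.
Offset 20: leading byte 0xE2 = 11100010 → 3-byte char #8 = E2 94 AE.
Offset 23: leading byte 0xF2 = 11110010 → 4-byte char #9 = F2 8B AB 8A.
Leading byte 0xF2 = 11110010 matches 11110xxx → 4-byte sequence.
Byte 1: 0xF2 = 11110010, payload 010 (3 bits).
Byte 2: 0x8B = 10001011 (10xxxxxx ✓), payload 001011.
Byte 3: 0xAB = 10101011 (10xxxxxx ✓), payload 101011.
Byte 4: 0x8A = 10001010 (10xxxxxx ✓), payload 001010.
Concatenate: 010001011101011001010 = 0x8BACA (21 bits → U+8BACA).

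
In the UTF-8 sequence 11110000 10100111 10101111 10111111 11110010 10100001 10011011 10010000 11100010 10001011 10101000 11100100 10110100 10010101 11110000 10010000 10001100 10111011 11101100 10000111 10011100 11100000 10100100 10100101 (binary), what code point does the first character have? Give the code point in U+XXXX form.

Offset 0: leading byte 0xF0 = 11110000 → 4-byte char #1 = F0 A7 AF BF.
Leading byte 0xF0 = 11110000 matches 11110xxx → 4-byte sequence.
Byte 1: 0xF0 = 11110000, payload 000 (3 bits).
Byte 2: 0xA7 = 10100111 (10xxxxxx ✓), payload 100111.
Byte 3: 0xAF = 10101111 (10xxxxxx ✓), payload 101111.
Byte 4: 0xBF = 10111111 (10xxxxxx ✓), payload 111111.
Concatenate: 000100111101111111111 = 0x27BFF (21 bits → U+27BFF).

U+27BFF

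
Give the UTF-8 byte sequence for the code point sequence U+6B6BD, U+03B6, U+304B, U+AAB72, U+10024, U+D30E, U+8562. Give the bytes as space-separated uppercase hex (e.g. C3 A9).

U+6B6BD: 4-byte form → F1 AB 9A BD.
U+03B6: 2-byte form → CE B6.
U+304B: 3-byte form → E3 81 8B.
U+AAB72: 4-byte form → F2 AA AD B2.
U+10024: 4-byte form → F0 90 80 A4.
U+D30E: 3-byte form → ED 8C 8E.
U+8562: 3-byte form → E8 95 A2.
Concatenated (23 bytes): F1 AB 9A BD CE B6 E3 81 8B F2 AA AD B2 F0 90 80 A4 ED 8C 8E E8 95 A2.

F1 AB 9A BD CE B6 E3 81 8B F2 AA AD B2 F0 90 80 A4 ED 8C 8E E8 95 A2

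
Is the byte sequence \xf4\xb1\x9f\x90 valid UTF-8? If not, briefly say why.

invalid (encodes a value above U+10FFFF)

Leading byte 0xF4 = 11110100 → 4-byte form.
Payload = 0x1317D0, which exceeds U+10FFFF, the maximum Unicode code point. (Leading bytes F5–FF, or F4 followed by ≥ 0x90, are invalid.)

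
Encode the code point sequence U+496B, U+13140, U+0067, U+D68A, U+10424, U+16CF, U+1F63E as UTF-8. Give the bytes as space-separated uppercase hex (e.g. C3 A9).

U+496B: 3-byte form → E4 A5 AB.
U+13140: 4-byte form → F0 93 85 80.
U+0067: 1-byte form → 67.
U+D68A: 3-byte form → ED 9A 8A.
U+10424: 4-byte form → F0 90 90 A4.
U+16CF: 3-byte form → E1 9B 8F.
U+1F63E: 4-byte form → F0 9F 98 BE.
Concatenated (22 bytes): E4 A5 AB F0 93 85 80 67 ED 9A 8A F0 90 90 A4 E1 9B 8F F0 9F 98 BE.

E4 A5 AB F0 93 85 80 67 ED 9A 8A F0 90 90 A4 E1 9B 8F F0 9F 98 BE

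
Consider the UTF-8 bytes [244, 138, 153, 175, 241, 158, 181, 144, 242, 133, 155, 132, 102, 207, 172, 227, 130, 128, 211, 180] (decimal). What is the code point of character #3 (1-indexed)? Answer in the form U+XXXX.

Offset 0: leading byte 0xF4 = 11110100 → 4-byte char #1 = F4 8A 99 AF.
Offset 4: leading byte 0xF1 = 11110001 → 4-byte char #2 = F1 9E B5 90.
Offset 8: leading byte 0xF2 = 11110010 → 4-byte char #3 = F2 85 9B 84.
Leading byte 0xF2 = 11110010 matches 11110xxx → 4-byte sequence.
Byte 1: 0xF2 = 11110010, payload 010 (3 bits).
Byte 2: 0x85 = 10000101 (10xxxxxx ✓), payload 000101.
Byte 3: 0x9B = 10011011 (10xxxxxx ✓), payload 011011.
Byte 4: 0x84 = 10000100 (10xxxxxx ✓), payload 000100.
Concatenate: 010000101011011000100 = 0x856C4 (21 bits → U+856C4).

U+856C4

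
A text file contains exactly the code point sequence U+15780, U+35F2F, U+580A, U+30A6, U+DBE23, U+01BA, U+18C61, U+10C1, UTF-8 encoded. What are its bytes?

U+15780: 4-byte form → F0 95 9E 80.
U+35F2F: 4-byte form → F0 B5 BC AF.
U+580A: 3-byte form → E5 A0 8A.
U+30A6: 3-byte form → E3 82 A6.
U+DBE23: 4-byte form → F3 9B B8 A3.
U+01BA: 2-byte form → C6 BA.
U+18C61: 4-byte form → F0 98 B1 A1.
U+10C1: 3-byte form → E1 83 81.
Concatenated (27 bytes): F0 95 9E 80 F0 B5 BC AF E5 A0 8A E3 82 A6 F3 9B B8 A3 C6 BA F0 98 B1 A1 E1 83 81.

F0 95 9E 80 F0 B5 BC AF E5 A0 8A E3 82 A6 F3 9B B8 A3 C6 BA F0 98 B1 A1 E1 83 81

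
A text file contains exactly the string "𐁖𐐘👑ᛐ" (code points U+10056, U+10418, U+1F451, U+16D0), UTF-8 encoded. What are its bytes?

F0 90 81 96 F0 90 90 98 F0 9F 91 91 E1 9B 90

U+10056: 4-byte form → F0 90 81 96.
U+10418: 4-byte form → F0 90 90 98.
U+1F451: 4-byte form → F0 9F 91 91.
U+16D0: 3-byte form → E1 9B 90.
Concatenated (15 bytes): F0 90 81 96 F0 90 90 98 F0 9F 91 91 E1 9B 90.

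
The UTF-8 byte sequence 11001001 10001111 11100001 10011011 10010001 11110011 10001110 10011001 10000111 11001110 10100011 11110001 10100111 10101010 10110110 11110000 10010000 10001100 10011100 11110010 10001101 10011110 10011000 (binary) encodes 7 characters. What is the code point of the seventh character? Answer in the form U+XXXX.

U+8D798

Offset 0: leading byte 0xC9 = 11001001 → 2-byte char #1 = C9 8F.
Offset 2: leading byte 0xE1 = 11100001 → 3-byte char #2 = E1 9B 91.
Offset 5: leading byte 0xF3 = 11110011 → 4-byte char #3 = F3 8E 99 87.
Offset 9: leading byte 0xCE = 11001110 → 2-byte char #4 = CE A3.
Offset 11: leading byte 0xF1 = 11110001 → 4-byte char #5 = F1 A7 AA B6.
Offset 15: leading byte 0xF0 = 11110000 → 4-byte char #6 = F0 90 8C 9C.
Offset 19: leading byte 0xF2 = 11110010 → 4-byte char #7 = F2 8D 9E 98.
Leading byte 0xF2 = 11110010 matches 11110xxx → 4-byte sequence.
Byte 1: 0xF2 = 11110010, payload 010 (3 bits).
Byte 2: 0x8D = 10001101 (10xxxxxx ✓), payload 001101.
Byte 3: 0x9E = 10011110 (10xxxxxx ✓), payload 011110.
Byte 4: 0x98 = 10011000 (10xxxxxx ✓), payload 011000.
Concatenate: 010001101011110011000 = 0x8D798 (21 bits → U+8D798).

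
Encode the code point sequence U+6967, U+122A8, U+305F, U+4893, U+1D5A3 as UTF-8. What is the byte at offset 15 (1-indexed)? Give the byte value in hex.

0x9D

1-indexed offset 15 is 0-indexed offset 14.
U+6967 → 3-byte form E6 A5 A7 at offsets 0–2.
U+122A8 → 4-byte form F0 92 8A A8 at offsets 3–6.
U+305F → 3-byte form E3 81 9F at offsets 7–9.
U+4893 → 3-byte form E4 A2 93 at offsets 10–12.
U+1D5A3 → 4-byte form F0 9D 96 A3 at offsets 13–16.
Offset 14 falls in char 5's range; it's byte 2 of F0 9D 96 A3 = 0x9D.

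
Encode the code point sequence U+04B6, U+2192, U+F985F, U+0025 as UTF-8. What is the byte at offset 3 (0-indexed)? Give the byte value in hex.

U+04B6 → 2-byte form D2 B6 at offsets 0–1.
U+2192 → 3-byte form E2 86 92 at offsets 2–4.
Offset 3 falls in char 2's range; it's byte 2 of E2 86 92 = 0x86.

0x86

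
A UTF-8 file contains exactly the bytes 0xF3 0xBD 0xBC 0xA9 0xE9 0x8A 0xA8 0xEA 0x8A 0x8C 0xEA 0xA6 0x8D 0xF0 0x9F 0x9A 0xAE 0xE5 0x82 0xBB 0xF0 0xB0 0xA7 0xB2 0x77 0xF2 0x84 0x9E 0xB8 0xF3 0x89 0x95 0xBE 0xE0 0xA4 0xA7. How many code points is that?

11

Byte at offset 0: 0xF3 = 11110011 → 4-byte char (#1). Advance 4.
Byte at offset 4: 0xE9 = 11101001 → 3-byte char (#2). Advance 3.
Byte at offset 7: 0xEA = 11101010 → 3-byte char (#3). Advance 3.
Byte at offset 10: 0xEA = 11101010 → 3-byte char (#4). Advance 3.
Byte at offset 13: 0xF0 = 11110000 → 4-byte char (#5). Advance 4.
Byte at offset 17: 0xE5 = 11100101 → 3-byte char (#6). Advance 3.
Byte at offset 20: 0xF0 = 11110000 → 4-byte char (#7). Advance 4.
Byte at offset 24: 0x77 = 01110111 → 1-byte char (#8). Advance 1.
Byte at offset 25: 0xF2 = 11110010 → 4-byte char (#9). Advance 4.
Byte at offset 29: 0xF3 = 11110011 → 4-byte char (#10). Advance 4.
Byte at offset 33: 0xE0 = 11100000 → 3-byte char (#11). Advance 3.
Reached end at offset 36 after 11 code points.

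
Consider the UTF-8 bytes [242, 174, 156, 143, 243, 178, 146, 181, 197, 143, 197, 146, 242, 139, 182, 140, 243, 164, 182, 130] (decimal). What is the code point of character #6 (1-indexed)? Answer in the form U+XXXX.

Offset 0: leading byte 0xF2 = 11110010 → 4-byte char #1 = F2 AE 9C 8F.
Offset 4: leading byte 0xF3 = 11110011 → 4-byte char #2 = F3 B2 92 B5.
Offset 8: leading byte 0xC5 = 11000101 → 2-byte char #3 = C5 8F.
Offset 10: leading byte 0xC5 = 11000101 → 2-byte char #4 = C5 92.
Offset 12: leading byte 0xF2 = 11110010 → 4-byte char #5 = F2 8B B6 8C.
Offset 16: leading byte 0xF3 = 11110011 → 4-byte char #6 = F3 A4 B6 82.
Leading byte 0xF3 = 11110011 matches 11110xxx → 4-byte sequence.
Byte 1: 0xF3 = 11110011, payload 011 (3 bits).
Byte 2: 0xA4 = 10100100 (10xxxxxx ✓), payload 100100.
Byte 3: 0xB6 = 10110110 (10xxxxxx ✓), payload 110110.
Byte 4: 0x82 = 10000010 (10xxxxxx ✓), payload 000010.
Concatenate: 011100100110110000010 = 0xE4D82 (21 bits → U+E4D82).

U+E4D82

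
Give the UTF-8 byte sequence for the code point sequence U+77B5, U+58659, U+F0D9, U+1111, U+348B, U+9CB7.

U+77B5: 3-byte form → E7 9E B5.
U+58659: 4-byte form → F1 98 99 99.
U+F0D9: 3-byte form → EF 83 99.
U+1111: 3-byte form → E1 84 91.
U+348B: 3-byte form → E3 92 8B.
U+9CB7: 3-byte form → E9 B2 B7.
Concatenated (19 bytes): E7 9E B5 F1 98 99 99 EF 83 99 E1 84 91 E3 92 8B E9 B2 B7.

E7 9E B5 F1 98 99 99 EF 83 99 E1 84 91 E3 92 8B E9 B2 B7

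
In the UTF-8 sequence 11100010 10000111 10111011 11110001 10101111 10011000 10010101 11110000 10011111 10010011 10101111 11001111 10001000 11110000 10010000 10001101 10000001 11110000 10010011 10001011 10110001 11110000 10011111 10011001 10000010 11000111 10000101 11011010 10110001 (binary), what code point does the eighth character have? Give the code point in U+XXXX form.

U+01C5

Offset 0: leading byte 0xE2 = 11100010 → 3-byte char #1 = E2 87 BB.
Offset 3: leading byte 0xF1 = 11110001 → 4-byte char #2 = F1 AF 98 95.
Offset 7: leading byte 0xF0 = 11110000 → 4-byte char #3 = F0 9F 93 AF.
Offset 11: leading byte 0xCF = 11001111 → 2-byte char #4 = CF 88.
Offset 13: leading byte 0xF0 = 11110000 → 4-byte char #5 = F0 90 8D 81.
Offset 17: leading byte 0xF0 = 11110000 → 4-byte char #6 = F0 93 8B B1.
Offset 21: leading byte 0xF0 = 11110000 → 4-byte char #7 = F0 9F 99 82.
Offset 25: leading byte 0xC7 = 11000111 → 2-byte char #8 = C7 85.
Leading byte 0xC7 = 11000111 matches 110xxxxx → 2-byte sequence.
Byte 1: 0xC7 = 11000111, payload 00111 (5 bits).
Byte 2: 0x85 = 10000101 (10xxxxxx ✓), payload 000101.
Concatenate: 00111000101 = 0x1C5 (11 bits → U+01C5).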